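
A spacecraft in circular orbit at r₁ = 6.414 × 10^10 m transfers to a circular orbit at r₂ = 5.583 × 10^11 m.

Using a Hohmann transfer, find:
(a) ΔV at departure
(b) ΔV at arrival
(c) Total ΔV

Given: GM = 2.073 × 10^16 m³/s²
r₁ = 6.414 × 10^10 m
r₂ = 5.583 × 10^11 m
GM = 2.073 × 10^16 m³/s²
Transfer ellipse: a_t = (r₁ + r₂)/2 = 3.1122 × 10^11 m
Circular speed at r₁: v₁ = √(GM/r₁) = 568.506 m/s
Transfer speed at r₁ (periapsis): v₁ₜ = √(GM(2/r₁ − 1/a_t)) = 761.439 m/s
(a) ΔV₁ = v₁ₜ − v₁ = 192.933 m/s ≈ 192.9 m/s
Circular speed at r₂: v₂ = √(GM/r₂) = 192.693 m/s
Transfer speed at r₂ (apoapsis): v₂ₜ = √(GM(2/r₂ − 1/a_t)) = 87.4775 m/s
(b) ΔV₂ = v₂ − v₂ₜ = 105.215 m/s ≈ 105.2 m/s
(c) ΔV_total = ΔV₁ + ΔV₂ = 298.148 m/s ≈ 298.1 m/s

Final answer:
(a) ΔV₁ = 192.9 m/s
(b) ΔV₂ = 105.2 m/s
(c) ΔV_total = 298.1 m/s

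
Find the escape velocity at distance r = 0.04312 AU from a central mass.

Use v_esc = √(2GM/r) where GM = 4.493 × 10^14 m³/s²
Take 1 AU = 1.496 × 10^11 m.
r = 0.04312 AU = 6.45075 × 10^9 m
GM = 4.493 × 10^14 m³/s²
2GM/r = 2 × (4.493 × 10^14) / (6.45075 × 10^9) = 139302 m²/s²
v_esc = √(2GM/r) = 373.231 m/s ≈ 373.2 m/s

Final answer: 373.2 m/s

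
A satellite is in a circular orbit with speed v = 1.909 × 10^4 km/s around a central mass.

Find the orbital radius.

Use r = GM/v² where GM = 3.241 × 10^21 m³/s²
v = 1.909 × 10^4 km/s = 1.909 × 10^7 m/s
GM = 3.241 × 10^21 m³/s²
v² = 3.64428 × 10^14 m²/s²
r = GM/v² = (3.241 × 10^21) / (3.64428 × 10^14) = 8.89339 × 10^6 m ≈ 8.893 Mm

Final answer: 8.893 Mm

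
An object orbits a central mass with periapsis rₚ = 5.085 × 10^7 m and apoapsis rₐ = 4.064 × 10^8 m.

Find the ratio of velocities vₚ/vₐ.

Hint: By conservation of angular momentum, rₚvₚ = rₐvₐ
rₚ = 5.085 × 10^7 m
rₐ = 4.064 × 10^8 m
rₚvₚ = rₐvₐ  ⇒  vₚ/vₐ = rₐ/rₚ
vₚ/vₐ = (4.064 × 10^8) / (5.085 × 10^7) = 7.99213

Final answer: vₚ/vₐ = 7.992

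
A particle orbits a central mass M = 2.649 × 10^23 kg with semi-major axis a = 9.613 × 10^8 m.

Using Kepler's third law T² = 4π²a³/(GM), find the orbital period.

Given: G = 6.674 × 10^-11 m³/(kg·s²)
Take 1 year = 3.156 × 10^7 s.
M = 2.649 × 10^23 kg
GM = G × M = 6.674 × 10^-11 × 2.649 × 10^23 = 1.76794 × 10^13 m³/s²
a = 9.613 × 10^8 m
a³ = 8.88335 × 10^26 m³
T = 2π √(a³/GM) = 2π √((8.88335 × 10^26) / (1.76794 × 10^13)) = 2π × 7.0885 × 10^6 s
T = 4.45384 × 10^7 s ≈ 1.411 years

Final answer: 1.411 years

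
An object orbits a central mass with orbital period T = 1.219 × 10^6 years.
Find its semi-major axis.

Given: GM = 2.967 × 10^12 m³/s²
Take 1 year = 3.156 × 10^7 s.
T = 1.219 × 10^6 years = 3.84716 × 10^13 s
GM = 2.967 × 10^12 m³/s²
Kepler's third law: a³ = GM T² / (4π²)
T² = 1.48007 × 10^27 s²
a³ = (2.967 × 10^12) × (1.48007 × 10^27) / (4π²) = 1.11234 × 10^38 m³
a = (a³)^(1/3) = 4.80928 × 10^12 m ≈ 4.809 Tm

Final answer: 4.809 Tm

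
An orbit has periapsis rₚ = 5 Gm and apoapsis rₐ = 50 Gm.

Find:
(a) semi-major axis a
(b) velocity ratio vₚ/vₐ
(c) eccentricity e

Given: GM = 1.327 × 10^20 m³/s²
rₚ = 5 Gm = 5 × 10^9 m
rₐ = 50 Gm = 5 × 10^10 m
GM = 1.327 × 10^20 m³/s²
a = (rₚ + rₐ)/2 = 2.75 × 10^10 m
e = (rₐ − rₚ)/(rₐ + rₚ) = (4.5 × 10^10) / (5.5 × 10^10) = 0.818182
(a) a = 2.75 × 10^10 m ≈ 27.5 Gm
(b) vₚ/vₐ = rₐ/rₚ (angular momentum) = (5 × 10^10) / (5 × 10^9) = 10 ≈ 10
(c) e = 0.818182 ≈ 0.8182

Final answer:
(a) semi-major axis a = 27.5 Gm
(b) velocity ratio vₚ/vₐ = 10
(c) eccentricity e = 0.8182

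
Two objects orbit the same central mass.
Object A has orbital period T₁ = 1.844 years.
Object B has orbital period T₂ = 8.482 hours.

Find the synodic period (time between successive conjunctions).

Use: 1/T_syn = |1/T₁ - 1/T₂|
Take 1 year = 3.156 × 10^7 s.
T₁ = 1.844 years = 5.81966 × 10^7 s
T₂ = 8.482 hours = 30535.2 s
1/T₁ = 1.71831 × 10^-8 s⁻¹
1/T₂ = 3.27491 × 10^-5 s⁻¹
|1/T₁ − 1/T₂| = 3.27319 × 10^-5 s⁻¹
T_syn = 1 / |1/T₁ − 1/T₂| = 30551.2 s ≈ 8.486 hours

Final answer: T_syn = 8.486 hours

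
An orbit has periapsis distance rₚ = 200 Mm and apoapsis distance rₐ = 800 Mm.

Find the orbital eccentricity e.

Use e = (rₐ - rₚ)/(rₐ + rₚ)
rₚ = 200 Mm = 2 × 10^8 m
rₐ = 800 Mm = 8 × 10^8 m
rₐ − rₚ = 6 × 10^8 m
rₐ + rₚ = 1 × 10^9 m
e = (rₐ − rₚ)/(rₐ + rₚ) = 0.6

Final answer: e = 0.6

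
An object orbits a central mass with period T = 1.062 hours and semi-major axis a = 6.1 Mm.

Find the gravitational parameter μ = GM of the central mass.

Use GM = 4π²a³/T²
T = 1.062 hours = 3823.2 s
a = 6.1 Mm = 6.1 × 10^6 m
a³ = 2.26981 × 10^20 m³
T² = 1.46169 × 10^7 s²
GM = 4π² × (2.26981 × 10^20) / (1.46169 × 10^7) = 6.13049 × 10^14 m³/s²
GM ≈ 6.13 × 10^14 m³/s²

Final answer: GM = 6.13 × 10^14 m³/s²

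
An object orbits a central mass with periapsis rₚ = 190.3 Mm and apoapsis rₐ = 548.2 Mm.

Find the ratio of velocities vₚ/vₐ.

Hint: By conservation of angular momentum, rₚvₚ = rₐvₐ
rₚ = 190.3 Mm = 1.903 × 10^8 m
rₐ = 548.2 Mm = 5.482 × 10^8 m
rₚvₚ = rₐvₐ  ⇒  vₚ/vₐ = rₐ/rₚ
vₚ/vₐ = (5.482 × 10^8) / (1.903 × 10^8) = 2.88071

Final answer: vₚ/vₐ = 2.881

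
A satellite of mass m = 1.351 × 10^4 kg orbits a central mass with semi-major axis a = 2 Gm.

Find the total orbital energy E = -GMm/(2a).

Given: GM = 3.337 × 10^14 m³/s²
a = 2 Gm = 2 × 10^9 m
GM = 3.337 × 10^14 m³/s²
2a = 4 × 10^9 m
GMm = 3.337 × 10^14 × 13510 = 4.50829 × 10^18 m³·kg/s²
E = −GMm/(2a) = -1.12707 × 10^9 J ≈ -1.127 GJ

Final answer: -1.127 GJ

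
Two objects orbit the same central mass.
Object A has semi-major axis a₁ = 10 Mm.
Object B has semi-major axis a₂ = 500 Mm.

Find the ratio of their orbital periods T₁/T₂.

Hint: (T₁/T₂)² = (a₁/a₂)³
a₁ = 10 Mm = 1 × 10^7 m
a₂ = 500 Mm = 5 × 10^8 m
a₁/a₂ = 0.02
T₁/T₂ = (a₁/a₂)^(3/2) = (0.02)^1.5 = 0.00282843

Final answer: T₁/T₂ = 0.002828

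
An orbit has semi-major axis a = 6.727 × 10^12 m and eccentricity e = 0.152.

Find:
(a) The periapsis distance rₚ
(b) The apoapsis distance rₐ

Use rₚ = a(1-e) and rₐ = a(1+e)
a = 6.727 × 10^12 m
e = 0.152:  1 − e = 0.848,  1 + e = 1.152
(a) rₚ = a(1 − e) = 6.727 × 10^12 m × 0.848 = 5.7045 × 10^12 m ≈ 5.704 × 10^12 m
(b) rₐ = a(1 + e) = 6.727 × 10^12 m × 1.152 = 7.7495 × 10^12 m ≈ 7.75 × 10^12 m

Final answer:
(a) rₚ = 5.704 × 10^12 m
(b) rₐ = 7.75 × 10^12 m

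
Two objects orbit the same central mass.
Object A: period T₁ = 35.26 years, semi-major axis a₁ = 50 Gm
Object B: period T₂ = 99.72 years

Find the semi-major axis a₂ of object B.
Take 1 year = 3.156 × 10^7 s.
T₁ = 35.26 years = 1.11281 × 10^9 s
T₂ = 99.72 years = 3.14716 × 10^9 s
a₁ = 50 Gm = 5 × 10^10 m
Kepler's third law: (T₂/T₁)² = (a₂/a₁)³  ⇒  a₂ = a₁ (T₂/T₁)^(2/3)
T₂/T₁ = 2.82813
(T₂/T₁)^(2/3) = 1.99986
a₂ = 5 × 10^10 m × 1.99986 = 9.99931 × 10^10 m ≈ 99.99 Gm

Final answer: a₂ = 99.99 Gm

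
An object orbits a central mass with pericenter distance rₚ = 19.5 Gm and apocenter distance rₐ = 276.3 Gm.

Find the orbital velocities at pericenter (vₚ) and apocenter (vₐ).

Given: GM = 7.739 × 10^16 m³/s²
rₚ = 19.5 Gm = 1.95 × 10^10 m
rₐ = 276.3 Gm = 2.763 × 10^11 m
GM = 7.739 × 10^16 m³/s²
a = (rₚ + rₐ)/2 = 1.479 × 10^11 m
Vis-viva: v² = GM (2/r − 1/a)
vₚ² = 7.739 × 10^16 × (1.02564 × 10^-10 − 6.76133 × 10^-12) = 7.41418 × 10^6 m²/s²
vₚ = 2722.9 m/s ≈ 2.723 km/s
vₐ² = 7.739 × 10^16 × (7.23851 × 10^-12 − 6.76133 × 10^-12) = 36929.2 m²/s²
vₐ = 192.17 m/s ≈ 192.2 m/s

Final answer: vₚ = 2.723 km/s, vₐ = 192.2 m/s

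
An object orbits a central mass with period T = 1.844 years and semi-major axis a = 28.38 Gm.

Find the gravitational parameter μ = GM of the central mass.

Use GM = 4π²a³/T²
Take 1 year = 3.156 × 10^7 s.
T = 1.844 years = 5.81966 × 10^7 s
a = 28.38 Gm = 2.838 × 10^10 m
a³ = 2.28579 × 10^31 m³
T² = 3.38685 × 10^15 s²
GM = 4π² × (2.28579 × 10^31) / (3.38685 × 10^15) = 2.66441 × 10^17 m³/s²
GM ≈ 2.664 × 10^17 m³/s²

Final answer: GM = 2.664 × 10^17 m³/s²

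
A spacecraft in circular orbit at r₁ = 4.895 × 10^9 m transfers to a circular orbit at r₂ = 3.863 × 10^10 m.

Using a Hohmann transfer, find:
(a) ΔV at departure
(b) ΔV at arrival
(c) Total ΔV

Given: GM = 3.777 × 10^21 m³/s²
r₁ = 4.895 × 10^9 m
r₂ = 3.863 × 10^10 m
GM = 3.777 × 10^21 m³/s²
Transfer ellipse: a_t = (r₁ + r₂)/2 = 2.17625 × 10^10 m
Circular speed at r₁: v₁ = √(GM/r₁) = 878410 m/s
Transfer speed at r₁ (periapsis): v₁ₜ = √(GM(2/r₁ − 1/a_t)) = 1.17032 × 10^6 m/s
(a) ΔV₁ = v₁ₜ − v₁ = 291912 m/s ≈ 291.9 km/s
Circular speed at r₂: v₂ = √(GM/r₂) = 312688 m/s
Transfer speed at r₂ (apoapsis): v₂ₜ = √(GM(2/r₂ − 1/a_t)) = 148297 m/s
(b) ΔV₂ = v₂ − v₂ₜ = 164391 m/s ≈ 164.4 km/s
(c) ΔV_total = ΔV₁ + ΔV₂ = 456302 m/s ≈ 456.3 km/s

Final answer:
(a) ΔV₁ = 291.9 km/s
(b) ΔV₂ = 164.4 km/s
(c) ΔV_total = 456.3 km/s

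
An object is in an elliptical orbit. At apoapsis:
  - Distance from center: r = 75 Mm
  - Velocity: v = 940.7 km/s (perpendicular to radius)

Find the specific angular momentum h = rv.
r = 75 Mm = 7.5 × 10^7 m
v = 940.7 km/s = 940700 m/s
h = rv = 7.5 × 10^7 × 940700 = 7.05525 × 10^13 m²/s ≈ 7.055 × 10^13 m²/s

Final answer: h = 7.055 × 10^13 m²/s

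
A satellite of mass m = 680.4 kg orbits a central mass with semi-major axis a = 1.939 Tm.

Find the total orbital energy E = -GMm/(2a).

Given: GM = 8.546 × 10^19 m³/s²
a = 1.939 Tm = 1.939 × 10^12 m
GM = 8.546 × 10^19 m³/s²
2a = 3.878 × 10^12 m
GMm = 8.546 × 10^19 × 680.4 = 5.8147 × 10^22 m³·kg/s²
E = −GMm/(2a) = -1.49941 × 10^10 J ≈ -14.99 GJ

Final answer: -14.99 GJ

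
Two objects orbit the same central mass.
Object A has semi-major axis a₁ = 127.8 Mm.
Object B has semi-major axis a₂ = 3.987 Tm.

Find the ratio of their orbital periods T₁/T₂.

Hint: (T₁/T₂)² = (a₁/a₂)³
a₁ = 127.8 Mm = 1.278 × 10^8 m
a₂ = 3.987 Tm = 3.987 × 10^12 m
a₁/a₂ = 3.20542 × 10^-5
T₁/T₂ = (a₁/a₂)^(3/2) = (3.20542 × 10^-5)^1.5 = 1.81479 × 10^-7

Final answer: T₁/T₂ = 1.815 × 10^-7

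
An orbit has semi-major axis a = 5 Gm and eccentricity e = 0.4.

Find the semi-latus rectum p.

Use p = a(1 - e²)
a = 5 Gm = 5 × 10^9 m
e = 0.4,  e² = 0.16,  1 − e² = 0.84
p = a(1 − e²) = 5 × 10^9 m × 0.84 = 4.2 × 10^9 m ≈ 4.2 Gm

Final answer: p = 4.2 Gm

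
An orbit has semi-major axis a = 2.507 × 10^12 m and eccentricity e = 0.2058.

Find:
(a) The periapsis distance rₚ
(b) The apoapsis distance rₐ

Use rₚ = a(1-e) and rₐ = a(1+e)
a = 2.507 × 10^12 m
e = 0.2058:  1 − e = 0.7942,  1 + e = 1.2058
(a) rₚ = a(1 − e) = 2.507 × 10^12 m × 0.7942 = 1.99106 × 10^12 m ≈ 1.991 × 10^12 m
(b) rₐ = a(1 + e) = 2.507 × 10^12 m × 1.2058 = 3.02294 × 10^12 m ≈ 3.023 × 10^12 m

Final answer:
(a) rₚ = 1.991 × 10^12 m
(b) rₐ = 3.023 × 10^12 m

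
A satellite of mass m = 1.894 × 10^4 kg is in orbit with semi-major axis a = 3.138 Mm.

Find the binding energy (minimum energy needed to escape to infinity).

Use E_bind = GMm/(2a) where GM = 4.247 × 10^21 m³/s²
a = 3.138 Mm = 3.138 × 10^6 m
GM = 4.247 × 10^21 m³/s²
m = 1.894 × 10^4 kg
GMm = 4.247 × 10^21 × 18940 = 8.04382 × 10^25 m³·kg/s²
2a = 6.276 × 10^6 m
E_bind = GMm/(2a) = 1.28168 × 10^19 J ≈ 12.82 EJ

Final answer: 12.82 EJ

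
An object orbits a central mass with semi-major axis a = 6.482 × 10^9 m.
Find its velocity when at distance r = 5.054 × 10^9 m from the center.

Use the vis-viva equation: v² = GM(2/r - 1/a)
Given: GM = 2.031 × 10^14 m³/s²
a = 6.482 × 10^9 m
r = 5.054 × 10^9 m
GM = 2.031 × 10^14 m³/s²
2/r − 1/a = 3.95726 × 10^-10 − 1.54273 × 10^-10 = 2.41453 × 10^-10 m⁻¹
v² = GM (2/r − 1/a) = 49039.1 m²/s²
v = 221.448 m/s ≈ 221.4 m/s

Final answer: 221.4 m/s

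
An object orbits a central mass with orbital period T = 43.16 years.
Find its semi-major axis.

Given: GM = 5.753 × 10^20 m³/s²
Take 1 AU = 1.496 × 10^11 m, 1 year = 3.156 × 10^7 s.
T = 43.16 years = 1.36213 × 10^9 s
GM = 5.753 × 10^20 m³/s²
Kepler's third law: a³ = GM T² / (4π²)
T² = 1.8554 × 10^18 s²
a³ = (5.753 × 10^20) × (1.8554 × 10^18) / (4π²) = 2.70378 × 10^37 m³
a = (a³)^(1/3) = 3.0014 × 10^12 m ≈ 20.06 AU

Final answer: 20.06 AU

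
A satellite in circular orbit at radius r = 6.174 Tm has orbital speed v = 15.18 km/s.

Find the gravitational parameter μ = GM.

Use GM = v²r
r = 6.174 Tm = 6.174 × 10^12 m
v = 15.18 km/s = 15180 m/s
v² = 2.30432 × 10^8 m²/s²
GM = v²r = 2.30432 × 10^8 × 6.174 × 10^12 = 1.42269 × 10^21 m³/s²
GM ≈ 1.423 × 10^21 m³/s²

Final answer: GM = 1.423 × 10^21 m³/s²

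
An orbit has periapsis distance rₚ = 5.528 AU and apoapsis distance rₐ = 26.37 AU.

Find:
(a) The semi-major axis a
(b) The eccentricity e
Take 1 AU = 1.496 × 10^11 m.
rₚ = 5.528 AU = 8.26989 × 10^11 m
rₐ = 26.37 AU = 3.94495 × 10^12 m
(a) a = (rₚ + rₐ)/2 = 2.38597 × 10^12 m ≈ 15.95 AU
(b) e = (rₐ − rₚ)/(rₐ + rₚ) = (3.11796 × 10^12) / (4.77194 × 10^12) = 0.653395

Final answer:
(a) a = 15.95 AU
(b) e = 0.6534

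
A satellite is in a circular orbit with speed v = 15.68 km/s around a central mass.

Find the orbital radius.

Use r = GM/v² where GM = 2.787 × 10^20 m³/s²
v = 15.68 km/s = 15680 m/s
GM = 2.787 × 10^20 m³/s²
v² = 2.45862 × 10^8 m²/s²
r = GM/v² = (2.787 × 10^20) / (2.45862 × 10^8) = 1.13356 × 10^12 m ≈ 1.134 Tm

Final answer: 1.134 Tm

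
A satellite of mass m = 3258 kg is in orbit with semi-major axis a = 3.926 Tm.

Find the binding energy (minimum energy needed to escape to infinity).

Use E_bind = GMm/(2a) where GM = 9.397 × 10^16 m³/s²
a = 3.926 Tm = 3.926 × 10^12 m
GM = 9.397 × 10^16 m³/s²
m = 3258 kg
GMm = 9.397 × 10^16 × 3258 = 3.06154 × 10^20 m³·kg/s²
2a = 7.852 × 10^12 m
E_bind = GMm/(2a) = 3.89906 × 10^7 J ≈ 38.99 MJ

Final answer: 38.99 MJ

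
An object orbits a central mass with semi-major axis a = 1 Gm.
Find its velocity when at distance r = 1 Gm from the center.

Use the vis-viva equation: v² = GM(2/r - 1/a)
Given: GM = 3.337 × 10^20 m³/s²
a = 1 Gm = 1 × 10^9 m
r = 1 Gm = 1 × 10^9 m
GM = 3.337 × 10^20 m³/s²
2/r − 1/a = 2 × 10^-9 − 1 × 10^-9 = 1 × 10^-9 m⁻¹
v² = GM (2/r − 1/a) = 3.337 × 10^11 m²/s²
v = 577668 m/s ≈ 577.7 km/s

Final answer: 577.7 km/s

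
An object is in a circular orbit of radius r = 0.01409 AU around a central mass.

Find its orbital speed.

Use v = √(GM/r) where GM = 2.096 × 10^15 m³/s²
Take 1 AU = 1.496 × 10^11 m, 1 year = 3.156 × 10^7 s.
r = 0.01409 AU = 2.10786 × 10^9 m
GM = 2.096 × 10^15 m³/s²
GM/r = (2.096 × 10^15) / (2.10786 × 10^9) = 994372 m²/s²
v = √(GM/r) = 997.182 m/s ≈ 0.2104 AU/year

Final answer: 0.2104 AU/year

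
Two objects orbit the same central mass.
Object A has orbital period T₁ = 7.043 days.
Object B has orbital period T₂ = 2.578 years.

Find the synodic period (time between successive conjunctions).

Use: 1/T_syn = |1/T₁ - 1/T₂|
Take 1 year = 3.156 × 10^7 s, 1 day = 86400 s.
T₁ = 7.043 days = 608515 s
T₂ = 2.578 years = 8.13617 × 10^7 s
1/T₁ = 1.64334 × 10^-6 s⁻¹
1/T₂ = 1.22908 × 10^-8 s⁻¹
|1/T₁ − 1/T₂| = 1.63105 × 10^-6 s⁻¹
T_syn = 1 / |1/T₁ − 1/T₂| = 613101 s ≈ 7.096 days

Final answer: T_syn = 7.096 days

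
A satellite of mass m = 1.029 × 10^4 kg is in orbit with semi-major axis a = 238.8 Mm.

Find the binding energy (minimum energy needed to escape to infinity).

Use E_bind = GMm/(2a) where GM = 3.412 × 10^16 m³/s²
a = 238.8 Mm = 2.388 × 10^8 m
GM = 3.412 × 10^16 m³/s²
m = 1.029 × 10^4 kg
GMm = 3.412 × 10^16 × 10290 = 3.51095 × 10^20 m³·kg/s²
2a = 4.776 × 10^8 m
E_bind = GMm/(2a) = 7.35123 × 10^11 J ≈ 735.1 GJ

Final answer: 735.1 GJ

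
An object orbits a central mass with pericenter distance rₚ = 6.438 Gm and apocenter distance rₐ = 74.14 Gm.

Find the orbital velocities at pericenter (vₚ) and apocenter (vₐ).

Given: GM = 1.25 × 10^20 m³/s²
rₚ = 6.438 Gm = 6.438 × 10^9 m
rₐ = 74.14 Gm = 7.414 × 10^10 m
GM = 1.25 × 10^20 m³/s²
a = (rₚ + rₐ)/2 = 4.0289 × 10^10 m
Vis-viva: v² = GM (2/r − 1/a)
vₚ² = 1.25 × 10^20 × (3.10655 × 10^-10 − 2.48207 × 10^-11) = 3.57294 × 10^10 m²/s²
vₚ = 189022 m/s ≈ 189 km/s
vₐ² = 1.25 × 10^20 × (2.6976 × 10^-11 − 2.48207 × 10^-11) = 2.69415 × 10^8 m²/s²
vₐ = 16413.9 m/s ≈ 16.41 km/s

Final answer: vₚ = 189 km/s, vₐ = 16.41 km/s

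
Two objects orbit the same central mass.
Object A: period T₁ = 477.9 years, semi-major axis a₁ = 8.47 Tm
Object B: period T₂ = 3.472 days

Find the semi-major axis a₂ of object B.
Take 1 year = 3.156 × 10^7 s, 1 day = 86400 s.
T₁ = 477.9 years = 1.50825 × 10^10 s
T₂ = 3.472 days = 299981 s
a₁ = 8.47 Tm = 8.47 × 10^12 m
Kepler's third law: (T₂/T₁)² = (a₂/a₁)³  ⇒  a₂ = a₁ (T₂/T₁)^(2/3)
T₂/T₁ = 1.98893 × 10^-5
(T₂/T₁)^(2/3) = 0.000734085
a₂ = 8.47 × 10^12 m × 0.000734085 = 6.2177 × 10^9 m ≈ 6.218 Gm

Final answer: a₂ = 6.218 Gm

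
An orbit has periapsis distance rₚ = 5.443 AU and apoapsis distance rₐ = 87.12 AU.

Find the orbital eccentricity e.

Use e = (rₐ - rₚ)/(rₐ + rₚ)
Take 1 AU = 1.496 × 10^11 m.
rₚ = 5.443 AU = 8.14273 × 10^11 m
rₐ = 87.12 AU = 1.30332 × 10^13 m
rₐ − rₚ = 1.22189 × 10^13 m
rₐ + rₚ = 1.38474 × 10^13 m
e = (rₐ − rₚ)/(rₐ + rₚ) = 0.882394

Final answer: e = 0.8824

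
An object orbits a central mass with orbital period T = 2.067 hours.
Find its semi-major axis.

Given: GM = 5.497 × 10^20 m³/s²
T = 2.067 hours = 7441.2 s
GM = 5.497 × 10^20 m³/s²
Kepler's third law: a³ = GM T² / (4π²)
T² = 5.53715 × 10^7 s²
a³ = (5.497 × 10^20) × (5.53715 × 10^7) / (4π²) = 7.70996 × 10^26 m³
a = (a³)^(1/3) = 9.16961 × 10^8 m ≈ 917 Mm

Final answer: 917 Mm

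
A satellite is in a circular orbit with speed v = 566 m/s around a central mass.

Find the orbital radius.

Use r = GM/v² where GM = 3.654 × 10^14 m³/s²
v = 566 m/s
GM = 3.654 × 10^14 m³/s²
v² = 320356 m²/s²
r = GM/v² = (3.654 × 10^14) / 320356 = 1.14061 × 10^9 m ≈ 1.141 × 10^9 m

Final answer: 1.141 × 10^9 m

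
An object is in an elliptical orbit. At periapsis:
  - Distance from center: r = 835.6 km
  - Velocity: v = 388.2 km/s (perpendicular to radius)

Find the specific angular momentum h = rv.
r = 835.6 km = 835600 m
v = 388.2 km/s = 388200 m/s
h = rv = 835600 × 388200 = 3.2438 × 10^11 m²/s ≈ 3.244 × 10^11 m²/s

Final answer: h = 3.244 × 10^11 m²/s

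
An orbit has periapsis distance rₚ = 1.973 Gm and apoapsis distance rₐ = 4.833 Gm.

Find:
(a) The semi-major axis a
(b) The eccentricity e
rₚ = 1.973 Gm = 1.973 × 10^9 m
rₐ = 4.833 Gm = 4.833 × 10^9 m
(a) a = (rₚ + rₐ)/2 = 3.403 × 10^9 m ≈ 3.403 Gm
(b) e = (rₐ − rₚ)/(rₐ + rₚ) = (2.86 × 10^9) / (6.806 × 10^9) = 0.420217

Final answer:
(a) a = 3.403 Gm
(b) e = 0.4202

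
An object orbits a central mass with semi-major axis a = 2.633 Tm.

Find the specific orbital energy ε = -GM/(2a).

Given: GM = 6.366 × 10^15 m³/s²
a = 2.633 Tm = 2.633 × 10^12 m
GM = 6.366 × 10^15 m³/s²
2a = 5.266 × 10^12 m
ε = −GM/(2a) = -1208.89 J/kg ≈ -1.209 kJ/kg

Final answer: -1.209 kJ/kg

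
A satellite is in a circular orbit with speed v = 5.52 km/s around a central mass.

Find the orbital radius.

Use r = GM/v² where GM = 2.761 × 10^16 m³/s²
v = 5.52 km/s = 5520 m/s
GM = 2.761 × 10^16 m³/s²
v² = 3.04704 × 10^7 m²/s²
r = GM/v² = (2.761 × 10^16) / (3.04704 × 10^7) = 9.06125 × 10^8 m ≈ 9.061 × 10^8 m

Final answer: 9.061 × 10^8 m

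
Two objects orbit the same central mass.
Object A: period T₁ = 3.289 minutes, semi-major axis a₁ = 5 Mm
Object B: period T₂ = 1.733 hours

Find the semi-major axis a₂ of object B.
T₁ = 3.289 minutes = 197.34 s
T₂ = 1.733 hours = 6238.8 s
a₁ = 5 Mm = 5 × 10^6 m
Kepler's third law: (T₂/T₁)² = (a₂/a₁)³  ⇒  a₂ = a₁ (T₂/T₁)^(2/3)
T₂/T₁ = 31.6145
(T₂/T₁)^(2/3) = 9.99825
a₂ = 5 × 10^6 m × 9.99825 = 4.99912 × 10^7 m ≈ 49.99 Mm

Final answer: a₂ = 49.99 Mm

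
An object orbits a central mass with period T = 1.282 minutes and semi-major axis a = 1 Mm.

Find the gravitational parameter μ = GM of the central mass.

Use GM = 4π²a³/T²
T = 1.282 minutes = 76.92 s
a = 1 Mm = 1 × 10^6 m
a³ = 1 × 10^18 m³
T² = 5916.69 s²
GM = 4π² × (1 × 10^18) / 5916.69 = 6.67239 × 10^15 m³/s²
GM ≈ 6.672 × 10^15 m³/s²

Final answer: GM = 6.672 × 10^15 m³/s²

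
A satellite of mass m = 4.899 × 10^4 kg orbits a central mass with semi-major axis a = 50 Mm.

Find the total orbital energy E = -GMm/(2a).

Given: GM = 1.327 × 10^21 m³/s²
a = 50 Mm = 5 × 10^7 m
GM = 1.327 × 10^21 m³/s²
2a = 1 × 10^8 m
GMm = 1.327 × 10^21 × 48990 = 6.50097 × 10^25 m³·kg/s²
E = −GMm/(2a) = -6.50097 × 10^17 J ≈ -650.1 PJ

Final answer: -650.1 PJ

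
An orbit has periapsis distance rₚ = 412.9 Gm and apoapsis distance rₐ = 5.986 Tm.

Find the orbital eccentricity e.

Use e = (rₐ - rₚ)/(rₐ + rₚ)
rₚ = 412.9 Gm = 4.129 × 10^11 m
rₐ = 5.986 Tm = 5.986 × 10^12 m
rₐ − rₚ = 5.5731 × 10^12 m
rₐ + rₚ = 6.3989 × 10^12 m
e = (rₐ − rₚ)/(rₐ + rₚ) = 0.870947

Final answer: e = 0.8709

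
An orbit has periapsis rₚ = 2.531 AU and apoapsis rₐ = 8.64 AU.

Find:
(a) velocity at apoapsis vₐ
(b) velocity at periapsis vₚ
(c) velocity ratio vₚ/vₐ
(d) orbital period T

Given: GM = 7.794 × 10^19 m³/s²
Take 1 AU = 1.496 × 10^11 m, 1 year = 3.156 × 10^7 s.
rₚ = 2.531 AU = 3.78638 × 10^11 m
rₐ = 8.64 AU = 1.29254 × 10^12 m
GM = 7.794 × 10^19 m³/s²
a = (rₚ + rₐ)/2 = 8.35591 × 10^11 m
e = (rₐ − rₚ)/(rₐ + rₚ) = (9.13906 × 10^11) / (1.67118 × 10^12) = 0.546862
(a) vₐ² = GM (2/rₐ − 1/a) = 7.794 × 10^19 × (1.54734 × 10^-12 − 1.19676 × 10^-12) = 2.73241 × 10^7 m²/s²;  vₐ = 5227.24 m/s ≈ 1.103 AU/year
(b) vₚ² = GM (2/rₚ − 1/a) = 7.794 × 10^19 × (5.2821 × 10^-12 − 1.19676 × 10^-12) = 3.18411 × 10^8 m²/s²;  vₚ = 17844.1 m/s ≈ 3.764 AU/year
(c) vₚ/vₐ = rₐ/rₚ (angular momentum) = (1.29254 × 10^12) / (3.78638 × 10^11) = 3.41367 ≈ 3.414
(d) a³ = 5.8342 × 10^35 m³;  T = 2π √(a³/GM) = 2π × 8.65188 × 10^7 s = 5.43613 × 10^8 s ≈ 17.22 years

Final answer:
(a) velocity at apoapsis vₐ = 1.103 AU/year
(b) velocity at periapsis vₚ = 3.764 AU/year
(c) velocity ratio vₚ/vₐ = 3.414
(d) orbital period T = 17.22 years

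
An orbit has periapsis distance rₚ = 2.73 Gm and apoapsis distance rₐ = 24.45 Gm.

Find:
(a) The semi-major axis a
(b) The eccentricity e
rₚ = 2.73 Gm = 2.73 × 10^9 m
rₐ = 24.45 Gm = 2.445 × 10^10 m
(a) a = (rₚ + rₐ)/2 = 1.359 × 10^10 m ≈ 13.59 Gm
(b) e = (rₐ − rₚ)/(rₐ + rₚ) = (2.172 × 10^10) / (2.718 × 10^10) = 0.799117

Final answer:
(a) a = 13.59 Gm
(b) e = 0.7991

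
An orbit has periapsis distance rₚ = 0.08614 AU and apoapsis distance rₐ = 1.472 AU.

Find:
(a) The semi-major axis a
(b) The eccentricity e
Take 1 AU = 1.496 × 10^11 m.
rₚ = 0.08614 AU = 1.28865 × 10^10 m
rₐ = 1.472 AU = 2.20211 × 10^11 m
(a) a = (rₚ + rₐ)/2 = 1.16549 × 10^11 m ≈ 0.7791 AU
(b) e = (rₐ − rₚ)/(rₐ + rₚ) = (2.07325 × 10^11) / (2.33098 × 10^11) = 0.889432

Final answer:
(a) a = 0.7791 AU
(b) e = 0.8894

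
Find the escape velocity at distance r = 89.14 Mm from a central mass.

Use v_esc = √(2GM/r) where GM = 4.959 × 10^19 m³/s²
r = 89.14 Mm = 8.914 × 10^7 m
GM = 4.959 × 10^19 m³/s²
2GM/r = 2 × (4.959 × 10^19) / (8.914 × 10^7) = 1.11263 × 10^12 m²/s²
v_esc = √(2GM/r) = 1.05481 × 10^6 m/s ≈ 1055 km/s

Final answer: 1055 km/s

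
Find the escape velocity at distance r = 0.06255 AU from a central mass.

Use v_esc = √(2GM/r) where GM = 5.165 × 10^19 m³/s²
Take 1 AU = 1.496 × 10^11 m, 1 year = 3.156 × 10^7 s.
r = 0.06255 AU = 9.35748 × 10^9 m
GM = 5.165 × 10^19 m³/s²
2GM/r = 2 × (5.165 × 10^19) / (9.35748 × 10^9) = 1.10393 × 10^10 m²/s²
v_esc = √(2GM/r) = 105068 m/s ≈ 22.17 AU/year

Final answer: 22.17 AU/year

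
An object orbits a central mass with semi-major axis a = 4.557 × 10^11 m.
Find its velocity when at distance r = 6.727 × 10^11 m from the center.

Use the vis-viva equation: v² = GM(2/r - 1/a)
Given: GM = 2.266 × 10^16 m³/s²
a = 4.557 × 10^11 m
r = 6.727 × 10^11 m
GM = 2.266 × 10^16 m³/s²
2/r − 1/a = 2.97309 × 10^-12 − 2.19443 × 10^-12 = 7.78667 × 10^-13 m⁻¹
v² = GM (2/r − 1/a) = 17644.6 m²/s²
v = 132.833 m/s ≈ 132.8 m/s

Final answer: 132.8 m/s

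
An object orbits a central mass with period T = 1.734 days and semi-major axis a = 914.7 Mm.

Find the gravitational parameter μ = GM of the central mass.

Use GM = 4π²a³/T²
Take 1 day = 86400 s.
T = 1.734 days = 149818 s
a = 914.7 Mm = 9.147 × 10^8 m
a³ = 7.65308 × 10^26 m³
T² = 2.24453 × 10^10 s²
GM = 4π² × (7.65308 × 10^26) / (2.24453 × 10^10) = 1.34608 × 10^18 m³/s²
GM ≈ 1.346 × 10^18 m³/s²

Final answer: GM = 1.346 × 10^18 m³/s²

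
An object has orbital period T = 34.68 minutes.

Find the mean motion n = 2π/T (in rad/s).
T = 34.68 minutes = 2080.8 s
n = 2π / 2080.8 s = 0.0030196 rad/s ≈ 0.00302 rad/s

Final answer: n = 0.00302 rad/s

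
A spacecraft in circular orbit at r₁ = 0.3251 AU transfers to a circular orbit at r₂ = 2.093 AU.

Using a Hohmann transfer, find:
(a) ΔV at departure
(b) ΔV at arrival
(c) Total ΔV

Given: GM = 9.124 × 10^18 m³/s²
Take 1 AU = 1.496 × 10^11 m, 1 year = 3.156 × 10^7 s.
r₁ = 0.3251 AU = 4.8635 × 10^10 m
r₂ = 2.093 AU = 3.13113 × 10^11 m
GM = 9.124 × 10^18 m³/s²
Transfer ellipse: a_t = (r₁ + r₂)/2 = 1.80874 × 10^11 m
Circular speed at r₁: v₁ = √(GM/r₁) = 13696.8 m/s
Transfer speed at r₁ (periapsis): v₁ₜ = √(GM(2/r₁ − 1/a_t)) = 18021.1 m/s
(a) ΔV₁ = v₁ₜ − v₁ = 4324.3 m/s ≈ 0.9123 AU/year
Circular speed at r₂: v₂ = √(GM/r₂) = 5398.12 m/s
Transfer speed at r₂ (apoapsis): v₂ₜ = √(GM(2/r₂ − 1/a_t)) = 2799.17 m/s
(b) ΔV₂ = v₂ − v₂ₜ = 2598.95 m/s ≈ 0.5483 AU/year
(c) ΔV_total = ΔV₁ + ΔV₂ = 6923.26 m/s ≈ 1.461 AU/year

Final answer:
(a) ΔV₁ = 0.9123 AU/year
(b) ΔV₂ = 0.5483 AU/year
(c) ΔV_total = 1.461 AU/year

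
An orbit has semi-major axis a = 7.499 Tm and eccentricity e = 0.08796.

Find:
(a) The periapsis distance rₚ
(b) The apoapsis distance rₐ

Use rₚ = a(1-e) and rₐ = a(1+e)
a = 7.499 Tm = 7.499 × 10^12 m
e = 0.08796:  1 − e = 0.91204,  1 + e = 1.08796
(a) rₚ = a(1 − e) = 7.499 × 10^12 m × 0.91204 = 6.83939 × 10^12 m ≈ 6.839 Tm
(b) rₐ = a(1 + e) = 7.499 × 10^12 m × 1.08796 = 8.15861 × 10^12 m ≈ 8.159 Tm

Final answer:
(a) rₚ = 6.839 Tm
(b) rₐ = 8.159 Tm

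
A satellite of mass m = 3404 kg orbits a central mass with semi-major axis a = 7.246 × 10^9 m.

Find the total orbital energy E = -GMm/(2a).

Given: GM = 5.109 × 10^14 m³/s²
a = 7.246 × 10^9 m
GM = 5.109 × 10^14 m³/s²
2a = 1.4492 × 10^10 m
GMm = 5.109 × 10^14 × 3404 = 1.7391 × 10^18 m³·kg/s²
E = −GMm/(2a) = -1.20004 × 10^8 J ≈ -120 MJ

Final answer: -120 MJ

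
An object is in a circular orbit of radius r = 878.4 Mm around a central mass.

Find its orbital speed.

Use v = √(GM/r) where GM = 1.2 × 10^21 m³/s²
r = 878.4 Mm = 8.784 × 10^8 m
GM = 1.2 × 10^21 m³/s²
GM/r = (1.2 × 10^21) / (8.784 × 10^8) = 1.36612 × 10^12 m²/s²
v = √(GM/r) = 1.16881 × 10^6 m/s ≈ 1169 km/s

Final answer: 1169 km/s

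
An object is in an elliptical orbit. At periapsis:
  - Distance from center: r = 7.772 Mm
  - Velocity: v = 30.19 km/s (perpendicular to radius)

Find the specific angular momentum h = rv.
r = 7.772 Mm = 7.772 × 10^6 m
v = 30.19 km/s = 30190 m/s
h = rv = 7.772 × 10^6 × 30190 = 2.34637 × 10^11 m²/s ≈ 2.346 × 10^11 m²/s

Final answer: h = 2.346 × 10^11 m²/s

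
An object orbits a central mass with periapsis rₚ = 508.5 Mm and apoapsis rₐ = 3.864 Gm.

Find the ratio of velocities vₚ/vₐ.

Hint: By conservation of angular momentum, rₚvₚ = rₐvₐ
rₚ = 508.5 Mm = 5.085 × 10^8 m
rₐ = 3.864 Gm = 3.864 × 10^9 m
rₚvₚ = rₐvₐ  ⇒  vₚ/vₐ = rₐ/rₚ
vₚ/vₐ = (3.864 × 10^9) / (5.085 × 10^8) = 7.59882

Final answer: vₚ/vₐ = 7.599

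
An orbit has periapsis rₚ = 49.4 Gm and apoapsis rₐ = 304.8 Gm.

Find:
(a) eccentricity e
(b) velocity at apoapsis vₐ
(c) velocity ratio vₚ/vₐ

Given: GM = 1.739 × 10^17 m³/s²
rₚ = 49.4 Gm = 4.94 × 10^10 m
rₐ = 304.8 Gm = 3.048 × 10^11 m
GM = 1.739 × 10^17 m³/s²
a = (rₚ + rₐ)/2 = 1.771 × 10^11 m
e = (rₐ − rₚ)/(rₐ + rₚ) = (2.554 × 10^11) / (3.542 × 10^11) = 0.721062
(a) e = 0.721062 ≈ 0.7211
(b) vₐ² = GM (2/rₐ − 1/a) = 1.739 × 10^17 × (6.56168 × 10^-12 − 5.64653 × 10^-12) = 159145 m²/s²;  vₐ = 398.93 m/s ≈ 398.9 m/s
(c) vₚ/vₐ = rₐ/rₚ (angular momentum) = (3.048 × 10^11) / (4.94 × 10^10) = 6.17004 ≈ 6.17

Final answer:
(a) eccentricity e = 0.7211
(b) velocity at apoapsis vₐ = 398.9 m/s
(c) velocity ratio vₚ/vₐ = 6.17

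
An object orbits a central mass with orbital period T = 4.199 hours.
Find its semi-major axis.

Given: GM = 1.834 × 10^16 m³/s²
T = 4.199 hours = 15116.4 s
GM = 1.834 × 10^16 m³/s²
Kepler's third law: a³ = GM T² / (4π²)
T² = 2.28506 × 10^8 s²
a³ = (1.834 × 10^16) × (2.28506 × 10^8) / (4π²) = 1.06154 × 10^23 m³
a = (a³)^(1/3) = 4.73491 × 10^7 m ≈ 47.35 Mm

Final answer: 47.35 Mm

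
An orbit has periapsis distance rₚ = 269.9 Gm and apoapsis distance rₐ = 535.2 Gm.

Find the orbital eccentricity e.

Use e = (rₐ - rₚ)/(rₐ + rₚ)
rₚ = 269.9 Gm = 2.699 × 10^11 m
rₐ = 535.2 Gm = 5.352 × 10^11 m
rₐ − rₚ = 2.653 × 10^11 m
rₐ + rₚ = 8.051 × 10^11 m
e = (rₐ − rₚ)/(rₐ + rₚ) = 0.329524

Final answer: e = 0.3295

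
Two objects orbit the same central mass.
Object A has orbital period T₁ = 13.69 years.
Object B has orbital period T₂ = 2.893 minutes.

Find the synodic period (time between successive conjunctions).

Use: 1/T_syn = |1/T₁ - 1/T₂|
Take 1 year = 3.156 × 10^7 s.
T₁ = 13.69 years = 4.32056 × 10^8 s
T₂ = 2.893 minutes = 173.58 s
1/T₁ = 2.31451 × 10^-9 s⁻¹
1/T₂ = 0.00576103 s⁻¹
|1/T₁ − 1/T₂| = 0.00576103 s⁻¹
T_syn = 1 / |1/T₁ − 1/T₂| = 173.58 s ≈ 2.893 minutes

Final answer: T_syn = 2.893 minutes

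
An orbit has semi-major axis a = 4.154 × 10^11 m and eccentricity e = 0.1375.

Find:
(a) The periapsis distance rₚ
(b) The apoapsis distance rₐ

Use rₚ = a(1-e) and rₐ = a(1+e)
a = 4.154 × 10^11 m
e = 0.1375:  1 − e = 0.8625,  1 + e = 1.1375
(a) rₚ = a(1 − e) = 4.154 × 10^11 m × 0.8625 = 3.58282 × 10^11 m ≈ 3.583 × 10^11 m
(b) rₐ = a(1 + e) = 4.154 × 10^11 m × 1.1375 = 4.72518 × 10^11 m ≈ 4.725 × 10^11 m

Final answer:
(a) rₚ = 3.583 × 10^11 m
(b) rₐ = 4.725 × 10^11 m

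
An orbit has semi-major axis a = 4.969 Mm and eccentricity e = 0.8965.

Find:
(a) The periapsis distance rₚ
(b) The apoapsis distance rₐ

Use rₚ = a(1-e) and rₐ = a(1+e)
a = 4.969 Mm = 4.969 × 10^6 m
e = 0.8965:  1 − e = 0.1035,  1 + e = 1.8965
(a) rₚ = a(1 − e) = 4.969 × 10^6 m × 0.1035 = 514292 m ≈ 514.3 km
(b) rₐ = a(1 + e) = 4.969 × 10^6 m × 1.8965 = 9.42371 × 10^6 m ≈ 9.424 Mm

Final answer:
(a) rₚ = 514.3 km
(b) rₐ = 9.424 Mm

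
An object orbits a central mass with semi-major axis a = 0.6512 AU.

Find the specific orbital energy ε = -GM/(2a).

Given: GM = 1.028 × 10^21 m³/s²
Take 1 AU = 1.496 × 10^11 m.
a = 0.6512 AU = 9.74195 × 10^10 m
GM = 1.028 × 10^21 m³/s²
2a = 1.94839 × 10^11 m
ε = −GM/(2a) = -5.27615 × 10^9 J/kg ≈ -5.276 GJ/kg

Final answer: -5.276 GJ/kg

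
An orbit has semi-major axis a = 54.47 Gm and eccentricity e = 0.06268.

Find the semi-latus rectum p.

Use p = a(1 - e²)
a = 54.47 Gm = 5.447 × 10^10 m
e = 0.06268,  e² = 0.00392878,  1 − e² = 0.996071
p = a(1 − e²) = 5.447 × 10^10 m × 0.996071 = 5.4256 × 10^10 m ≈ 54.26 Gm

Final answer: p = 54.26 Gm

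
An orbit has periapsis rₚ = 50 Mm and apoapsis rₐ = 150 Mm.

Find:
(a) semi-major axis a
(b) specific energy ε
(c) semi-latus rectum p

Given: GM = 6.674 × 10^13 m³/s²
rₚ = 50 Mm = 5 × 10^7 m
rₐ = 150 Mm = 1.5 × 10^8 m
GM = 6.674 × 10^13 m³/s²
a = (rₚ + rₐ)/2 = 1 × 10^8 m
e = (rₐ − rₚ)/(rₐ + rₚ) = (1 × 10^8) / (2 × 10^8) = 0.5
(a) a = 1 × 10^8 m ≈ 100 Mm
(b) 2a = 2 × 10^8 m;  ε = −GM/(2a) = -333700 J/kg ≈ -333.7 kJ/kg
(c) 1 − e² = 0.75;  p = a(1 − e²) = 1 × 10^8 × 0.75 = 7.5 × 10^7 m ≈ 75 Mm

Final answer:
(a) semi-major axis a = 100 Mm
(b) specific energy ε = -333.7 kJ/kg
(c) semi-latus rectum p = 75 Mm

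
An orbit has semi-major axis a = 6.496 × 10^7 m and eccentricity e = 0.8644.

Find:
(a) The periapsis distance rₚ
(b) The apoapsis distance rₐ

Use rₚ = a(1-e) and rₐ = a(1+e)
a = 6.496 × 10^7 m
e = 0.8644:  1 − e = 0.1356,  1 + e = 1.8644
(a) rₚ = a(1 − e) = 6.496 × 10^7 m × 0.1356 = 8.80858 × 10^6 m ≈ 8.809 × 10^6 m
(b) rₐ = a(1 + e) = 6.496 × 10^7 m × 1.8644 = 1.21111 × 10^8 m ≈ 1.211 × 10^8 m

Final answer:
(a) rₚ = 8.809 × 10^6 m
(b) rₐ = 1.211 × 10^8 m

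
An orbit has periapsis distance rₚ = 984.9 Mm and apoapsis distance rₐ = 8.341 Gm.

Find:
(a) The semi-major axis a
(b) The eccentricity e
rₚ = 984.9 Mm = 9.849 × 10^8 m
rₐ = 8.341 Gm = 8.341 × 10^9 m
(a) a = (rₚ + rₐ)/2 = 4.66295 × 10^9 m ≈ 4.663 Gm
(b) e = (rₐ − rₚ)/(rₐ + rₚ) = (7.3561 × 10^9) / (9.3259 × 10^9) = 0.788782

Final answer:
(a) a = 4.663 Gm
(b) e = 0.7888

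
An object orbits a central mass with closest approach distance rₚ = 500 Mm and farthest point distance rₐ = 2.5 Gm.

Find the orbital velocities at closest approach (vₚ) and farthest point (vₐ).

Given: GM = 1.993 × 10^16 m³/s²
rₚ = 500 Mm = 5 × 10^8 m
rₐ = 2.5 Gm = 2.5 × 10^9 m
GM = 1.993 × 10^16 m³/s²
a = (rₚ + rₐ)/2 = 1.5 × 10^9 m
Vis-viva: v² = GM (2/r − 1/a)
vₚ² = 1.993 × 10^16 × (4 × 10^-9 − 6.66667 × 10^-10) = 6.64333 × 10^7 m²/s²
vₚ = 8150.66 m/s ≈ 8.151 km/s
vₐ² = 1.993 × 10^16 × (8 × 10^-10 − 6.66667 × 10^-10) = 2.65733 × 10^6 m²/s²
vₐ = 1630.13 m/s ≈ 1.63 km/s

Final answer: vₚ = 8.151 km/s, vₐ = 1.63 km/s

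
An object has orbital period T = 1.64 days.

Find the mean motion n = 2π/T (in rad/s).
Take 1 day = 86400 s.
T = 1.64 days = 141696 s
n = 2π / 141696 s = 4.43427 × 10^-5 rad/s ≈ 4.434 × 10^-5 rad/s

Final answer: n = 4.434 × 10^-5 rad/s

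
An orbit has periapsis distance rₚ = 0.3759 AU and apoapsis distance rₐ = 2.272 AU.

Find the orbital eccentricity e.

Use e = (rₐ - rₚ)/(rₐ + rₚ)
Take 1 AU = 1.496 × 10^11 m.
rₚ = 0.3759 AU = 5.62346 × 10^10 m
rₐ = 2.272 AU = 3.39891 × 10^11 m
rₐ − rₚ = 2.83657 × 10^11 m
rₐ + rₚ = 3.96126 × 10^11 m
e = (rₐ − rₚ)/(rₐ + rₚ) = 0.716077

Final answer: e = 0.7161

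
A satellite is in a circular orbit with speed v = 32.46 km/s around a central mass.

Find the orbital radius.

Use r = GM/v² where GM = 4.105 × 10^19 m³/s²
v = 32.46 km/s = 32460 m/s
GM = 4.105 × 10^19 m³/s²
v² = 1.05365 × 10^9 m²/s²
r = GM/v² = (4.105 × 10^19) / (1.05365 × 10^9) = 3.89597 × 10^10 m ≈ 38.96 Gm

Final answer: 38.96 Gm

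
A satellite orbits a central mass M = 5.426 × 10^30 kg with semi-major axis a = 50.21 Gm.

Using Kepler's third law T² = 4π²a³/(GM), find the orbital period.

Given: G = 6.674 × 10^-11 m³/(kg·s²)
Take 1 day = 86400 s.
M = 5.426 × 10^30 kg
GM = G × M = 6.674 × 10^-11 × 5.426 × 10^30 = 3.62131 × 10^20 m³/s²
a = 50.21 Gm = 5.021 × 10^10 m
a³ = 1.26582 × 10^32 m³
T = 2π √(a³/GM) = 2π √((1.26582 × 10^32) / (3.62131 × 10^20)) = 2π × 591224 s
T = 3.71477 × 10^6 s ≈ 43 days

Final answer: 43 days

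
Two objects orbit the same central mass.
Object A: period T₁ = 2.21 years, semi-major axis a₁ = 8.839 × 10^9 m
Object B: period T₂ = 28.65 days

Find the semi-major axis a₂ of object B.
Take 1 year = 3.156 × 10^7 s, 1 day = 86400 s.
T₁ = 2.21 years = 6.97476 × 10^7 s
T₂ = 28.65 days = 2.47536 × 10^6 s
a₁ = 8.839 × 10^9 m
Kepler's third law: (T₂/T₁)² = (a₂/a₁)³  ⇒  a₂ = a₁ (T₂/T₁)^(2/3)
T₂/T₁ = 0.0354903
(T₂/T₁)^(2/3) = 0.107996
a₂ = 8.839 × 10^9 m × 0.107996 = 9.54573 × 10^8 m ≈ 9.546 × 10^8 m

Final answer: a₂ = 9.546 × 10^8 m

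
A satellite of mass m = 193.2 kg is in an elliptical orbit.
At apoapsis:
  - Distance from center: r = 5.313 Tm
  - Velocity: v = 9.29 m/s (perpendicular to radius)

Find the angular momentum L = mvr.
r = 5.313 Tm = 5.313 × 10^12 m
v = 9.29 m/s
vr = 9.29 × 5.313 × 10^12 = 4.93578 × 10^13 m²/s
L = m × vr = 193.2 × 4.93578 × 10^13 = 9.53592 × 10^15 kg·m²/s ≈ 9.536 × 10^15 kg·m²/s

Final answer: L = 9.536 × 10^15 kg·m²/s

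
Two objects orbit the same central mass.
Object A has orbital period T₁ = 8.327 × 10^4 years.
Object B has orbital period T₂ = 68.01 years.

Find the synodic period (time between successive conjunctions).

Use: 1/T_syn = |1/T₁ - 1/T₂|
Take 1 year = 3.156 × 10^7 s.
T₁ = 8.327 × 10^4 years = 2.628 × 10^12 s
T₂ = 68.01 years = 2.1464 × 10^9 s
1/T₁ = 3.80517 × 10^-13 s⁻¹
1/T₂ = 4.65897 × 10^-10 s⁻¹
|1/T₁ − 1/T₂| = 4.65517 × 10^-10 s⁻¹
T_syn = 1 / |1/T₁ − 1/T₂| = 2.14815 × 10^9 s ≈ 68.07 years

Final answer: T_syn = 68.07 years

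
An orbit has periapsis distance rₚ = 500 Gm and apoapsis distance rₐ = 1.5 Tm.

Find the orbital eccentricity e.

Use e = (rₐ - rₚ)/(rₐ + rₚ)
rₚ = 500 Gm = 5 × 10^11 m
rₐ = 1.5 Tm = 1.5 × 10^12 m
rₐ − rₚ = 1 × 10^12 m
rₐ + rₚ = 2 × 10^12 m
e = (rₐ − rₚ)/(rₐ + rₚ) = 0.5

Final answer: e = 0.5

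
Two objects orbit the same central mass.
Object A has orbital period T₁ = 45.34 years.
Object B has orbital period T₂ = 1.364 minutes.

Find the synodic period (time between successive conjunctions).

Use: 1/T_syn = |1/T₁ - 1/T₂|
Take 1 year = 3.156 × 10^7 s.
T₁ = 45.34 years = 1.43093 × 10^9 s
T₂ = 1.364 minutes = 81.84 s
1/T₁ = 6.98846 × 10^-10 s⁻¹
1/T₂ = 0.012219 s⁻¹
|1/T₁ − 1/T₂| = 0.012219 s⁻¹
T_syn = 1 / |1/T₁ − 1/T₂| = 81.84 s ≈ 1.364 minutes

Final answer: T_syn = 1.364 minutes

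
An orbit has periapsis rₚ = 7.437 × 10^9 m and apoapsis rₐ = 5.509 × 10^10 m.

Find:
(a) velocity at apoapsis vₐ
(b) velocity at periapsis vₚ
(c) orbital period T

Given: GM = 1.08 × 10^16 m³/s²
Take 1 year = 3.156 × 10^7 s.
rₚ = 7.437 × 10^9 m
rₐ = 5.509 × 10^10 m
GM = 1.08 × 10^16 m³/s²
a = (rₚ + rₐ)/2 = 3.12635 × 10^10 m
e = (rₐ − rₚ)/(rₐ + rₚ) = (4.7653 × 10^10) / (6.2527 × 10^10) = 0.762119
(a) vₐ² = GM (2/rₐ − 1/a) = 1.08 × 10^16 × (3.63042 × 10^-11 − 3.19862 × 10^-11) = 46634.9 m²/s²;  vₐ = 215.951 m/s ≈ 216 m/s
(b) vₚ² = GM (2/rₚ − 1/a) = 1.08 × 10^16 × (2.68926 × 10^-10 − 3.19862 × 10^-11) = 2.55895 × 10^6 m²/s²;  vₚ = 1599.67 m/s ≈ 1.6 km/s
(c) a³ = 3.05571 × 10^31 m³;  T = 2π √(a³/GM) = 2π × 5.31918 × 10^7 s = 3.34214 × 10^8 s ≈ 10.59 years

Final answer:
(a) velocity at apoapsis vₐ = 216 m/s
(b) velocity at periapsis vₚ = 1.6 km/s
(c) orbital period T = 10.59 years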